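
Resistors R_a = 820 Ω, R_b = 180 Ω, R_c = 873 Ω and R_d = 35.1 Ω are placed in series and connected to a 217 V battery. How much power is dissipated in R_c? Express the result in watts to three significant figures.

In a series string the same current flows through every resistor — find that current, then P = I²R for the one we want.
R_total = 820 + 180 + 873 + 35.1 = 1908 Ω
I = V / R_total = 217 / 1908 = 0.1137 A
P_R_c = I² × R_c = (0.1137)² × 873 = 11.29 W

11.3 W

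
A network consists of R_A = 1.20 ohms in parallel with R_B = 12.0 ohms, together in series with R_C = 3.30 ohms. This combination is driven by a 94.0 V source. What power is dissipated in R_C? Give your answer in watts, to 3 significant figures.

Reduce the parallel combination to a single R_p; the circuit then becomes R_p in series with the remaining resistor.
R_p = (1.20×12.0)/(1.20+12.0) = 1.091 Ω
R_total = R_p + 3.30 = 1.091 + 3.30 = 4.391 Ω
I = V / R_total = 94.0 / 4.391 = 21.41 A
R_C carries the full series current, so P = I²R.
P_R_C = (21.41)² × 3.30 = 1512 W

1510 W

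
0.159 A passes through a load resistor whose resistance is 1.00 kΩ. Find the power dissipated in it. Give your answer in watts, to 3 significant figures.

Current and resistance are given, so P = I²R is the direct form.
P = (0.1590 A)² × 1000 Ω = 25.28 W

25.3 W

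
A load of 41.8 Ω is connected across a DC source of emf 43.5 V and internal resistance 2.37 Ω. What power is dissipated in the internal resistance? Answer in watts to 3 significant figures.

2.30 W

The source's internal resistance is just another series element carrying I; its dissipation is I²r.
I = ε / (r + R) = 43.5 / (2.37 + 41.8) = 0.9848 A
P_int = I² r = (0.9848)² × 2.37 = 2.299 W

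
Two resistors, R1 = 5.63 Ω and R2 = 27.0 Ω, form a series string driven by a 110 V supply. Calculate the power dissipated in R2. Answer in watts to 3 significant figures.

307 W

Every series element carries the same I. Get I from the total resistance, then P = I² × R2.
R_total = 5.63 + 27.0 = 32.63 Ω
I = V / R_total = 110 / 32.63 = 3.371 A
P_R2 = I² × R2 = (3.371)² × 27.0 = 306.8 W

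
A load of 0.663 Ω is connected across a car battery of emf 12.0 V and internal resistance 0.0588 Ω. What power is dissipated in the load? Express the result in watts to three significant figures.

Find the circuit current first, then P = I²R for the load (series elements share I).
I = ε / (r + R) = 12.0 / (0.0588 + 0.663) = 16.63 A
P_load = I² R = (16.63)² × 0.663 = 183.2 W

183 W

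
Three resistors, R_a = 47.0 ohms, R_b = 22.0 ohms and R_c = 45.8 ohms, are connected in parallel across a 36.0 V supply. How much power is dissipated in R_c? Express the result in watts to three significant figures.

Parallel branches share the same voltage; P = V²/R gives the branch power in one step.
P_R_c = V² / R_c = (36.0)² / 45.8 Ω = 28.30 W

28.3 W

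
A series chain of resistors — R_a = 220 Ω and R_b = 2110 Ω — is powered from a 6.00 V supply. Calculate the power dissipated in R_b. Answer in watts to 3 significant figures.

0.0140 W

The current is common to all series resistors; compute it, then apply P = I²R for the target.
R_total = 220 + 2110 = 2330 Ω
I = V / R_total = 6.00 / 2330 = 0.002575 A
P_R_b = I² × R_b = (0.002575)² × 2110 = 0.01399 W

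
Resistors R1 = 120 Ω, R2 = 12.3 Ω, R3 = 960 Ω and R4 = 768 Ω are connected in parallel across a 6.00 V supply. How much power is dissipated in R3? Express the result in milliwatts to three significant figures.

37.5 mW

Each parallel branch sees the full supply voltage, so P = V²/R applies directly to the target branch.
P_R3 = V² / R3 = (6.00)² / 960 Ω = 0.03750 W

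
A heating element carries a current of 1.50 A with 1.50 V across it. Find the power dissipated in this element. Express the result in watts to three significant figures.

2.25 W

Both the voltage across and the current through the element are known, so P = V I applies directly.
P = 1.50 V × 1.500 A = 2.250 W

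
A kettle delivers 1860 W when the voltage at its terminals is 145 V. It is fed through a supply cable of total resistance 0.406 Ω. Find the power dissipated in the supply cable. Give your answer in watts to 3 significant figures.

66.8 W

Line loss is just I²R for the cable — we know both I and R_line directly.
I = P / V = 1860 / 145 = 12.83 A through the supply cable.
P_line = I² R_line = (12.83)² × 0.406 = 66.81 W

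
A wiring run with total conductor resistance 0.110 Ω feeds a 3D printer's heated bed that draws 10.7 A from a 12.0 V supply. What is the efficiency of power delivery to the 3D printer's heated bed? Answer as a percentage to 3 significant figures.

90.2 %

The wiring run carries the full 10.7 A.
P_line = I² R_line = (10.70)² × 0.110 = 12.59 W
P_source = V I = 12.0 × 10.70 = 128.4 W; P_load = 115.8 W
η = P_load / P_source = 115.8 / 128.4 = 0.9019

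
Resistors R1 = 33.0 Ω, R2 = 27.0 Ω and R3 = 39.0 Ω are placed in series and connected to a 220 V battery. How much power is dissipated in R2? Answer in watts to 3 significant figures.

133 W

The current is common to all series resistors; compute it, then apply P = I²R for the target.
R_total = 33.0 + 27.0 + 39.0 = 99.00 Ω
I = V / R_total = 220 / 99.00 = 2.222 A
P_R2 = I² × R2 = (2.222)² × 27.0 = 133.3 W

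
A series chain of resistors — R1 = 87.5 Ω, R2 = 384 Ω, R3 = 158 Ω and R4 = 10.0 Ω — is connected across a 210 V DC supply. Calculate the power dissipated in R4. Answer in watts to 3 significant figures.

Since the resistors are in series they all carry the loop current I = V/R_total; the power in any one is I²R.
R_total = 87.5 + 384 + 158 + 10.0 = 639.5 Ω
I = V / R_total = 210 / 639.5 = 0.3284 A
P_R4 = I² × R4 = (0.3284)² × 10.0 = 1.078 W

1.08 W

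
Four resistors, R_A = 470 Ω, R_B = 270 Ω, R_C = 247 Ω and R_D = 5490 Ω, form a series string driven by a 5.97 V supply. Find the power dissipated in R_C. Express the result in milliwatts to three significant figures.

0.210 mW

Every series element carries the same I. Get I from the total resistance, then P = I² × R_C.
R_total = 470 + 270 + 247 + 5490 = 6477 Ω
I = V / R_total = 5.97 / 6477 = 0.0009217 A
P_R_C = I² × R_C = (0.0009217)² × 247 = 0.0002098 W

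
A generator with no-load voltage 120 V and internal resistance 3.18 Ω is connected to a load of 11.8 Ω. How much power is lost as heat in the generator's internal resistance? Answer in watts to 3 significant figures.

204 W

The source's internal resistance is just another series element carrying I; its dissipation is I²r.
I = ε / (r + R) = 120 / (3.18 + 11.8) = 8.011 A
P_int = I² r = (8.011)² × 3.18 = 204.1 W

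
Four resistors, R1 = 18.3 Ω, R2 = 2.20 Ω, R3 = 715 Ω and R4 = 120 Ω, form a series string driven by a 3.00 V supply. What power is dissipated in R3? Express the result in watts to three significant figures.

In a series string the same current flows through every resistor — find that current, then P = I²R for the one we want.
R_total = 18.3 + 2.20 + 715 + 120 = 855.5 Ω
I = V / R_total = 3.00 / 855.5 = 0.003507 A
P_R3 = I² × R3 = (0.003507)² × 715 = 0.008792 W

0.00879 W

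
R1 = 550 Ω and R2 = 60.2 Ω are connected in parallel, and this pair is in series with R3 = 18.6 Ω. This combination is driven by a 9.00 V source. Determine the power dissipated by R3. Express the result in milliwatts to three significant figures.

Combine R1 and R2 into their parallel equivalent first, reducing the network to two series resistors.
R_p = (550×60.2)/(550+60.2) = 54.26 Ω
R_total = R_p + 18.6 = 54.26 + 18.6 = 72.86 Ω
I = V / R_total = 9.00 / 72.86 = 0.1235 A
R3 carries the full series current, so P = I²R.
P_R3 = (0.1235)² × 18.6 = 0.2838 W

284 mW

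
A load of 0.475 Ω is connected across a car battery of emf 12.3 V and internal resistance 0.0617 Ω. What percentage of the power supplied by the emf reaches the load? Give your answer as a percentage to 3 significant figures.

88.5 %

Efficiency is P_load / P_total. With a series r and R sharing the same I, P = I²R for each, so η = R/(R+r).
η = R / (R + r) = 0.475 / (0.475 + 0.0617) = 0.8850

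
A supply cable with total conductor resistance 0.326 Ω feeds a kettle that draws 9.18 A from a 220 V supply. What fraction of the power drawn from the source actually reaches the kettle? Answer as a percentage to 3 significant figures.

98.6 %

The supply cable carries the full 9.18 A.
P_line = I² R_line = (9.180)² × 0.326 = 27.47 W
P_source = V I = 220 × 9.180 = 2020 W; P_load = 1992 W
η = P_load / P_source = 1992 / 2020 = 0.9864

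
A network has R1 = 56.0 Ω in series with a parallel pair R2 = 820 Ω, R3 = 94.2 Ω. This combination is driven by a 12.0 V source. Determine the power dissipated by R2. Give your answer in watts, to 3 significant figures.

0.0635 W

Replace R2 and R3 with their parallel equivalent so the circuit becomes R1 in series with R_p.
R_p = (820×94.2)/(820+94.2) = 84.49 Ω
R_total = 56.0 + 84.49 = 140.5 Ω
I = V / R_total = 12.0 / 140.5 = 0.08541 A
Voltage across the parallel pair: V_p = I × R_p = 0.08541 × 84.49 = 7.217 V
R2 sees V_p directly, so P = V_p² / R2.
P_R2 = (7.217)² / 820 = 0.06352 W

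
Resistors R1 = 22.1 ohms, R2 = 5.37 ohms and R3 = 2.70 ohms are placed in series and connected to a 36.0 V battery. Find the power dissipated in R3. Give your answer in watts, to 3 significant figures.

3.84 W

Since the resistors are in series they all carry the loop current I = V/R_total; the power in any one is I²R.
R_total = 22.1 + 5.37 + 2.70 = 30.17 Ω
I = V / R_total = 36.0 / 30.17 = 1.193 A
P_R3 = I² × R3 = (1.193)² × 2.70 = 3.844 W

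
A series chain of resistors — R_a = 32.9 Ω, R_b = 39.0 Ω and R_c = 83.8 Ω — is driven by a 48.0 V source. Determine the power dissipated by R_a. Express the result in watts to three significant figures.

The current is common to all series resistors; compute it, then apply P = I²R for the target.
R_total = 32.9 + 39.0 + 83.8 = 155.7 Ω
I = V / R_total = 48.0 / 155.7 = 0.3083 A
P_R_a = I² × R_a = (0.3083)² × 32.9 = 3.127 W

3.13 W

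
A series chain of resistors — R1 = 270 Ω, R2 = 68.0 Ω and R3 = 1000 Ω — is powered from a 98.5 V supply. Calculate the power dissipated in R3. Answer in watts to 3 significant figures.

The current is common to all series resistors; compute it, then apply P = I²R for the target.
R_total = 270 + 68.0 + 1000 = 1338 Ω
I = V / R_total = 98.5 / 1338 = 0.07362 A
P_R3 = I² × R3 = (0.07362)² × 1000 = 5.420 W

5.42 W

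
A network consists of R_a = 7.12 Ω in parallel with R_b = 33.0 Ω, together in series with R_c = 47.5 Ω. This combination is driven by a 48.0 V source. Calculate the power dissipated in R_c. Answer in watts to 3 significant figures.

First find R_p for the parallel pair, then treat R_p + R_c as a series loop.
R_p = (7.12×33.0)/(7.12+33.0) = 5.856 Ω
R_total = R_p + 47.5 = 5.856 + 47.5 = 53.36 Ω
I = V / R_total = 48.0 / 53.36 = 0.8996 A
R_c carries the full series current, so P = I²R.
P_R_c = (0.8996)² × 47.5 = 38.44 W

38.4 W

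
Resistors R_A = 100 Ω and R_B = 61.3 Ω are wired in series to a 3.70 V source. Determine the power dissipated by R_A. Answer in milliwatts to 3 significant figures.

52.6 mW

Since the resistors are in series they all carry the loop current I = V/R_total; the power in any one is I²R.
R_total = 100 + 61.3 = 161.3 Ω
I = V / R_total = 3.70 / 161.3 = 0.02294 A
P_R_A = I² × R_A = (0.02294)² × 100 = 0.05262 W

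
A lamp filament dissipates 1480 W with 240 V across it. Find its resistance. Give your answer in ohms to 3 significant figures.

38.9 Ω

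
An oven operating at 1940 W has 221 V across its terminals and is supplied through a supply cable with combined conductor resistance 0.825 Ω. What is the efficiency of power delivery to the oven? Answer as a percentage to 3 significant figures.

I = P / V = 1940 / 221 = 8.778 A through the supply cable.
P_line = I² R_line = (8.778)² × 0.825 = 63.57 W
P_source = P_load + P_line = 1940 + 63.57 = 2004 W
η = P_load / P_source = 1940 / 2004 = 0.9683

96.8 %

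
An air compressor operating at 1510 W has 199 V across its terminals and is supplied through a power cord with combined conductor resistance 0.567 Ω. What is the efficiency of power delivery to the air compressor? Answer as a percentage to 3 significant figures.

I = P / V = 1510 / 199 = 7.588 A through the power cord.
P_line = I² R_line = (7.588)² × 0.567 = 32.65 W
P_source = P_load + P_line = 1510 + 32.65 = 1543 W
η = P_load / P_source = 1510 / 1543 = 0.9788

97.9 %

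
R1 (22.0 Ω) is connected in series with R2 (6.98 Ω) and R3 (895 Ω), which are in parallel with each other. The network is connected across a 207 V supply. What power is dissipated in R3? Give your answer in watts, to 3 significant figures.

2.74 W

First combine the parallel branches into one equivalent R_p, then R1 + R_p is a series pair.
R_p = (6.98×895)/(6.98+895) = 6.926 Ω
R_total = 22.0 + 6.926 = 28.93 Ω
I = V / R_total = 207 / 28.93 = 7.156 A
Voltage across the parallel pair: V_p = I × R_p = 7.156 × 6.926 = 49.56 V
R3 sees V_p directly, so P = V_p² / R3.
P_R3 = (49.56)² / 895 = 2.745 W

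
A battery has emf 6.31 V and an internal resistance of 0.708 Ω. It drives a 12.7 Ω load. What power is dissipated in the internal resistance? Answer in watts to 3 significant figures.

0.157 W

Internal loss is I²r, with I set by the total series resistance r+R.
I = ε / (r + R) = 6.31 / (0.708 + 12.7) = 0.4706 A
P_int = I² r = (0.4706)² × 0.708 = 0.1568 W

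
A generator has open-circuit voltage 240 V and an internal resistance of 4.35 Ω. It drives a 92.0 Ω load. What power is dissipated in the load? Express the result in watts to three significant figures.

571 W

The internal resistance and the load are in series, so the same I flows through both; get I from ε/(r+R), then I²R for the load.
I = ε / (r + R) = 240 / (4.35 + 92.0) = 2.491 A
P_load = I² R = (2.491)² × 92.0 = 570.8 W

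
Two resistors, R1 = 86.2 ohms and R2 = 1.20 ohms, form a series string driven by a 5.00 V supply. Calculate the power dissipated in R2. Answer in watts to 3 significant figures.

0.00393 W

In a series string the same current flows through every resistor — find that current, then P = I²R for the one we want.
R_total = 86.2 + 1.20 = 87.40 Ω
I = V / R_total = 5.00 / 87.40 = 0.05721 A
P_R2 = I² × R2 = (0.05721)² × 1.20 = 0.003927 W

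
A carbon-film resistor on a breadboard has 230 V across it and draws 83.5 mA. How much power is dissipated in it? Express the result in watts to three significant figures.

V and I are known directly — P = V I, no intermediate step needed.
P = 230 V × 0.08350 A = 19.21 W

19.2 W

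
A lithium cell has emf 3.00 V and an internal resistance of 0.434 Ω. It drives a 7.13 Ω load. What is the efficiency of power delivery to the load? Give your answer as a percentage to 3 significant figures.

Efficiency is P_load / P_total. With a series r and R sharing the same I, P = I²R for each, so η = R/(R+r).
η = R / (R + r) = 7.13 / (7.13 + 0.434) = 0.9426

94.3 %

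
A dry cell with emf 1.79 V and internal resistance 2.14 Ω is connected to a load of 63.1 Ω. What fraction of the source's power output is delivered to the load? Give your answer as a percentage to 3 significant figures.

96.7 %

Efficiency is P_load / P_total. With a series r and R sharing the same I, P = I²R for each, so η = R/(R+r).
η = R / (R + r) = 63.1 / (63.1 + 2.14) = 0.9672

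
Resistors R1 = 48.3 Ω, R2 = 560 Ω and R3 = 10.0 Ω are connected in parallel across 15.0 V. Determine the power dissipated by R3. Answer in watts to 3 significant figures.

22.5 W

R3 sits directly across the source, so P = V²/R with V = 15.0 V.
P_R3 = V² / R3 = (15.0)² / 10.0 Ω = 22.50 W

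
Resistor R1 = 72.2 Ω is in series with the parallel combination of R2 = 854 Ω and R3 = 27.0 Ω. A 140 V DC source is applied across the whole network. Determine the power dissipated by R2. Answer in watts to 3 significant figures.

1.62 W

Reduce the parallel pair to R_p first; the network is then a simple series string.
R_p = (854×27.0)/(854+27.0) = 26.17 Ω
R_total = 72.2 + 26.17 = 98.37 Ω
I = V / R_total = 140 / 98.37 = 1.423 A
Voltage across the parallel pair: V_p = I × R_p = 1.423 × 26.17 = 37.25 V
R2 sees V_p directly, so P = V_p² / R2.
P_R2 = (37.25)² / 854 = 1.625 W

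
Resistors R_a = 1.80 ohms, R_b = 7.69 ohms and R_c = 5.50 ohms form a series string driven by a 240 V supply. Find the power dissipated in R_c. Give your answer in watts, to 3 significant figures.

1410 W

The current is common to all series resistors; compute it, then apply P = I²R for the target.
R_total = 1.80 + 7.69 + 5.50 = 14.99 Ω
I = V / R_total = 240 / 14.99 = 16.01 A
P_R_c = I² × R_c = (16.01)² × 5.50 = 1410 W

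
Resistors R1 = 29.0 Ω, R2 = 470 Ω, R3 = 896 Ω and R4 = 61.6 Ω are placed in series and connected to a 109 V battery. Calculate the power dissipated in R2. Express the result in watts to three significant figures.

2.63 W

Since the resistors are in series they all carry the loop current I = V/R_total; the power in any one is I²R.
R_total = 29.0 + 470 + 896 + 61.6 = 1457 Ω
I = V / R_total = 109 / 1457 = 0.07483 A
P_R2 = I² × R2 = (0.07483)² × 470 = 2.632 W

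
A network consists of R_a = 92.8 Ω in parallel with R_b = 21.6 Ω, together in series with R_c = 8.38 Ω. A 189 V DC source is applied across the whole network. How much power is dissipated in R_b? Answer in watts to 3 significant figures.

Collapse the R_a‖R_b pair into one equivalent R_p; then R_p and R_c form a series string.
R_p = (92.8×21.6)/(92.8+21.6) = 17.52 Ω
R_total = R_p + 8.38 = 17.52 + 8.38 = 25.90 Ω
I = V / R_total = 189 / 25.90 = 7.297 A
Voltage across the parallel pair: V_p = I × R_p = 7.297 × 17.52 = 127.9 V
R_b sits across V_p; its power is V_p²/R.
P_R_b = (127.9)² / 21.6 = 756.8 W

757 W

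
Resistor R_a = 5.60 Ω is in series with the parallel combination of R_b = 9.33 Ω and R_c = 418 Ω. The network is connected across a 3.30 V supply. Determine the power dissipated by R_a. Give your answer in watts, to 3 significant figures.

0.281 W

First combine the parallel branches into one equivalent R_p, then R_a + R_p is a series pair.
R_p = (9.33×418)/(9.33+418) = 9.126 Ω
R_total = 5.60 + 9.126 = 14.73 Ω
I = V / R_total = 3.30 / 14.73 = 0.2241 A
R_a is in the main series path, so its power is I²R_a.
P_R_a = (0.2241)² × 5.60 = 0.2812 W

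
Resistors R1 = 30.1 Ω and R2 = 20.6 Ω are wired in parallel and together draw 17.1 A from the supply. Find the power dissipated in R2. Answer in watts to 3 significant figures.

2120 W

Parallel branches share V, not I — compute V via R_eq, then use V²/R for the target branch.
1/R_eq = 1/30.1 + 1/20.6 ⇒ R_eq = 12.23 Ω
V = I_total × R_eq = 17.10 × 12.23 = 209.1 V
P_R2 = V² / R2 = (209.1)² / 20.6 = 2123 W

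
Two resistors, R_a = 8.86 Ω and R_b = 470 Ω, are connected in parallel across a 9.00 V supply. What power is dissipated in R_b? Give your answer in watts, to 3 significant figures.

0.172 W

Every branch has 9.00 V across it, so for R_b the power is simply V²/R.
P_R_b = V² / R_b = (9.00)² / 470 Ω = 0.1723 W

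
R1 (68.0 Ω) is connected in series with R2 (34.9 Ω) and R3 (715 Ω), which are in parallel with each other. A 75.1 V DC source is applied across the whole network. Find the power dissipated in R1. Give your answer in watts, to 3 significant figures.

37.4 W

Collapse R2‖R3 to a single equivalent, reducing the network to two series elements.
R_p = (34.9×715)/(34.9+715) = 33.28 Ω
R_total = 68.0 + 33.28 = 101.3 Ω
I = V / R_total = 75.1 / 101.3 = 0.7415 A
The full supply current passes through R1: P = I²R.
P_R1 = (0.7415)² × 68.0 = 37.39 W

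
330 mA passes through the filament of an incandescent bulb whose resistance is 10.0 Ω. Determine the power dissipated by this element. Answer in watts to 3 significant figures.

Current and resistance are given, so P = I²R is the direct form.
P = (0.3300 A)² × 10.0 Ω = 1.089 W

1.09 W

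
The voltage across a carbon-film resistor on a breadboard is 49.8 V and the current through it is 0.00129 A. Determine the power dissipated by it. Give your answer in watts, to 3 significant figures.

With V and I both given, power follows immediately from P = V I.
P = 49.8 V × 0.001290 A = 0.06424 W

0.0642 W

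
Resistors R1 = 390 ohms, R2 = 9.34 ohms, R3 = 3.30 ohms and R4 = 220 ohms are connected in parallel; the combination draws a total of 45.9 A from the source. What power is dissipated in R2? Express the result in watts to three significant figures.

1300 W

We need the common branch voltage; get it from I_total × R_eq, then P = V²/R for the branch.
1/R_eq = 1/390 + 1/9.34 + 1/3.30 + 1/220 ⇒ R_eq = 2.397 Ω
V = I_total × R_eq = 45.90 × 2.397 = 110.0 V
P_R2 = V² / R2 = (110.0)² / 9.34 = 1296 W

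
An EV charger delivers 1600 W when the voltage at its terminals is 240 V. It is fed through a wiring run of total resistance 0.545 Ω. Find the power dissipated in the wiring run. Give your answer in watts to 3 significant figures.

24.2 W

Only the current and the line resistance are needed for the I²R loss.
I = P / V = 1600 / 240 = 6.667 A through the wiring run.
P_line = I² R_line = (6.667)² × 0.545 = 24.22 W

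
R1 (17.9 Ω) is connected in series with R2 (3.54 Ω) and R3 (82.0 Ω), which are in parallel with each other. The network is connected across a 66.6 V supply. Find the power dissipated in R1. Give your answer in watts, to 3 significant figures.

175 W

Reduce the parallel pair to R_p first; the network is then a simple series string.
R_p = (3.54×82.0)/(3.54+82.0) = 3.394 Ω
R_total = 17.9 + 3.394 = 21.29 Ω
I = V / R_total = 66.6 / 21.29 = 3.128 A
R1 is in the main series path, so its power is I²R1.
P_R1 = (3.128)² × 17.9 = 175.1 W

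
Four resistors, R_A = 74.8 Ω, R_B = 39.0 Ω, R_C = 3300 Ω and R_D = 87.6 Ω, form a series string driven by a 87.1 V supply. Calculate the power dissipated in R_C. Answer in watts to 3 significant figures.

In a series string the same current flows through every resistor — find that current, then P = I²R for the one we want.
R_total = 74.8 + 39.0 + 3300 + 87.6 = 3501 Ω
I = V / R_total = 87.1 / 3501 = 0.02488 A
P_R_C = I² × R_C = (0.02488)² × 3300 = 2.042 W

2.04 W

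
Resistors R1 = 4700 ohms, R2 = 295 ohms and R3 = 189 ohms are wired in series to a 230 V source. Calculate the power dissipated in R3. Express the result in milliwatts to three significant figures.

372 mW

Since the resistors are in series they all carry the loop current I = V/R_total; the power in any one is I²R.
R_total = 4700 + 295 + 189 = 5184 Ω
I = V / R_total = 230 / 5184 = 0.04437 A
P_R3 = I² × R3 = (0.04437)² × 189 = 0.3720 W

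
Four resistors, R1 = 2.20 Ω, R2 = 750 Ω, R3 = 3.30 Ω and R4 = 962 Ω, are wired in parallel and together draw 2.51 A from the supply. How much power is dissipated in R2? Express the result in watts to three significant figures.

Only the total current is stated, so first find the parallel equivalent to get the voltage across the combination.
1/R_eq = 1/2.20 + 1/750 + 1/3.30 + 1/962 ⇒ R_eq = 1.316 Ω
V = I_total × R_eq = 2.510 × 1.316 = 3.303 V
P_R2 = V² / R2 = (3.303)² / 750 = 0.01455 W

0.0145 W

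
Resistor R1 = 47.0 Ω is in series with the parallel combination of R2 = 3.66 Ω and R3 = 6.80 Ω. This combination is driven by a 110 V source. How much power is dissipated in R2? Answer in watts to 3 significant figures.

7.68 W

First combine the parallel branches into one equivalent R_p, then R1 + R_p is a series pair.
R_p = (3.66×6.80)/(3.66+6.80) = 2.379 Ω
R_total = 47.0 + 2.379 = 49.38 Ω
I = V / R_total = 110 / 49.38 = 2.228 A
Voltage across the parallel pair: V_p = I × R_p = 2.228 × 2.379 = 5.300 V
With V_p across R2, its power is V_p²/R2.
P_R2 = (5.300)² / 3.66 = 7.676 W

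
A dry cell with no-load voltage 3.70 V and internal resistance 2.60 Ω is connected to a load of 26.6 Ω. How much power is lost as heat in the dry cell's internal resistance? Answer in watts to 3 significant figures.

0.0417 W

Internal loss is I²r, with I set by the total series resistance r+R.
I = ε / (r + R) = 3.70 / (2.60 + 26.6) = 0.1267 A
P_int = I² r = (0.1267)² × 2.60 = 0.04175 W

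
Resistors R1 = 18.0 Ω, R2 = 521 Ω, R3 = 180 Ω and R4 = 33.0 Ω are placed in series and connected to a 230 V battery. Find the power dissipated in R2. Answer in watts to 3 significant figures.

48.7 W

Since the resistors are in series they all carry the loop current I = V/R_total; the power in any one is I²R.
R_total = 18.0 + 521 + 180 + 33.0 = 752.0 Ω
I = V / R_total = 230 / 752.0 = 0.3059 A
P_R2 = I² × R2 = (0.3059)² × 521 = 48.74 W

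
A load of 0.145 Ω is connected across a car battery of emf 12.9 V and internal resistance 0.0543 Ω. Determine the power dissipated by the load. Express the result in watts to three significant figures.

With r and R in series, I = ε/(r+R); the load dissipates I²R.
I = ε / (r + R) = 12.9 / (0.0543 + 0.145) = 64.73 A
P_load = I² R = (64.73)² × 0.145 = 607.5 W

607 W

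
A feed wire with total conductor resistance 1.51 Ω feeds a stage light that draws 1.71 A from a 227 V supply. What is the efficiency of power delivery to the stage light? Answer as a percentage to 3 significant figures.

The feed wire carries the full 1.71 A.
P_line = I² R_line = (1.710)² × 1.51 = 4.415 W
P_source = V I = 227 × 1.710 = 388.2 W; P_load = 383.8 W
η = P_load / P_source = 383.8 / 388.2 = 0.9886

98.9 %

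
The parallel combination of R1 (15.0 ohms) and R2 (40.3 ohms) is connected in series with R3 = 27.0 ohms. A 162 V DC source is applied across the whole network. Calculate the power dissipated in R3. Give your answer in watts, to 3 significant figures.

Collapse the R1‖R2 pair into one equivalent R_p; then R_p and R3 form a series string.
R_p = (15.0×40.3)/(15.0+40.3) = 10.93 Ω
R_total = R_p + 27.0 = 10.93 + 27.0 = 37.93 Ω
I = V / R_total = 162 / 37.93 = 4.271 A
R3 carries the full series current, so P = I²R.
P_R3 = (4.271)² × 27.0 = 492.5 W

492 W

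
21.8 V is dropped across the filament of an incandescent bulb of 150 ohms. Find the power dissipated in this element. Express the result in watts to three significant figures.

Voltage and resistance are given, so P = V²/R is the one-step route.
P = (21.8 V)² / 150 Ω = 3.168 W

3.17 W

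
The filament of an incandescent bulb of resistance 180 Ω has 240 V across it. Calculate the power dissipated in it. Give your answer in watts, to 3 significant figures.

With V across and R both known, P = V²/R gives the dissipation directly.
P = (240 V)² / 180 Ω = 320.0 W

320 W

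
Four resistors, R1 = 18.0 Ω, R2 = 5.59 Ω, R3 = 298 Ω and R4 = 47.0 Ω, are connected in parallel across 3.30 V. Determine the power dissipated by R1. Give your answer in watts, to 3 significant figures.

0.605 W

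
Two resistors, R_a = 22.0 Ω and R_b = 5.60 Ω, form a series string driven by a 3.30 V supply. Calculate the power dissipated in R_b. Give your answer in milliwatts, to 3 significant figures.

In a series string the same current flows through every resistor — find that current, then P = I²R for the one we want.
R_total = 22.0 + 5.60 = 27.60 Ω
I = V / R_total = 3.30 / 27.60 = 0.1196 A
P_R_b = I² × R_b = (0.1196)² × 5.60 = 0.08006 W

80.1 mW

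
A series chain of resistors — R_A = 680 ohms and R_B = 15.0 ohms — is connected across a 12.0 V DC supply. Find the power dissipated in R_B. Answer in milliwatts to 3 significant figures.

4.47 mW

The current is common to all series resistors; compute it, then apply P = I²R for the target.
R_total = 680 + 15.0 = 695.0 Ω
I = V / R_total = 12.0 / 695.0 = 0.01727 A
P_R_B = I² × R_B = (0.01727)² × 15.0 = 0.004472 W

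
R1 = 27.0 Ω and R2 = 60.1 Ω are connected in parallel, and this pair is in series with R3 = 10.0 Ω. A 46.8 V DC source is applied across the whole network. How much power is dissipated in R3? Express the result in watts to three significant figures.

Collapse the R1‖R2 pair into one equivalent R_p; then R_p and R3 form a series string.
R_p = (27.0×60.1)/(27.0+60.1) = 18.63 Ω
R_total = R_p + 10.0 = 18.63 + 10.0 = 28.63 Ω
I = V / R_total = 46.8 / 28.63 = 1.635 A
R3 carries the full series current, so P = I²R.
P_R3 = (1.635)² × 10.0 = 26.72 W

26.7 W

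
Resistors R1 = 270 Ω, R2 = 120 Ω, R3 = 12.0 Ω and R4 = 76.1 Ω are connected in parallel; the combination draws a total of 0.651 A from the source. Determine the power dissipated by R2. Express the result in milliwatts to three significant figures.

Only the total current is stated, so first find the parallel equivalent to get the voltage across the combination.
1/R_eq = 1/270 + 1/120 + 1/12.0 + 1/76.1 ⇒ R_eq = 9.216 Ω
V = I_total × R_eq = 0.6510 × 9.216 = 5.999 V
P_R2 = V² / R2 = (5.999)² / 120 = 0.2999 W

300 mW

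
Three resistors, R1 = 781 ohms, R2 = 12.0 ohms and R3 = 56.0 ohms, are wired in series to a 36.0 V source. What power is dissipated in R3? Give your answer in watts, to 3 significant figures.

In a series string the same current flows through every resistor — find that current, then P = I²R for the one we want.
R_total = 781 + 12.0 + 56.0 = 849.0 Ω
I = V / R_total = 36.0 / 849.0 = 0.04240 A
P_R3 = I² × R3 = (0.04240)² × 56.0 = 0.1007 W

0.101 W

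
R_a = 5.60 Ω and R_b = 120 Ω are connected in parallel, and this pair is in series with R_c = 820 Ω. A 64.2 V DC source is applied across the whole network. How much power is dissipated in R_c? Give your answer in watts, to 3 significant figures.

Reduce the parallel combination to a single R_p; the circuit then becomes R_p in series with the remaining resistor.
R_p = (5.60×120)/(5.60+120) = 5.350 Ω
R_total = R_p + 820 = 5.350 + 820 = 825.4 Ω
I = V / R_total = 64.2 / 825.4 = 0.07779 A
R_c carries the full series current, so P = I²R.
P_R_c = (0.07779)² × 820 = 4.961 W

4.96 W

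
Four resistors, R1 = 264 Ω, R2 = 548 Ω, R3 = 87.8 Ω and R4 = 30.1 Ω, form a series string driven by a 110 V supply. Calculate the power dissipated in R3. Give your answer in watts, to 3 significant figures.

1.23 W

Since the resistors are in series they all carry the loop current I = V/R_total; the power in any one is I²R.
R_total = 264 + 548 + 87.8 + 30.1 = 929.9 Ω
I = V / R_total = 110 / 929.9 = 0.1183 A
P_R3 = I² × R3 = (0.1183)² × 87.8 = 1.229 W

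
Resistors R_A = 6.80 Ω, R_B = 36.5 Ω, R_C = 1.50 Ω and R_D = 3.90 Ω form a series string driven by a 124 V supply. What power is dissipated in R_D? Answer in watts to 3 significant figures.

25.3 W

Since the resistors are in series they all carry the loop current I = V/R_total; the power in any one is I²R.
R_total = 6.80 + 36.5 + 1.50 + 3.90 = 48.70 Ω
I = V / R_total = 124 / 48.70 = 2.546 A
P_R_D = I² × R_D = (2.546)² × 3.90 = 25.28 W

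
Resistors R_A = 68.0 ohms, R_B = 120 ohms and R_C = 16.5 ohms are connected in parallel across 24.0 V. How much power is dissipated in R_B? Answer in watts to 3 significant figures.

4.80 W

Parallel branches share the same voltage; P = V²/R gives the branch power in one step.
P_R_B = V² / R_B = (24.0)² / 120 Ω = 4.800 W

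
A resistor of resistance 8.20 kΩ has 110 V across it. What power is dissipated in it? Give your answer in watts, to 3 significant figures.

1.48 W

Voltage and resistance are given, so P = V²/R is the one-step route.
P = (110 V)² / 8200 Ω = 1.476 W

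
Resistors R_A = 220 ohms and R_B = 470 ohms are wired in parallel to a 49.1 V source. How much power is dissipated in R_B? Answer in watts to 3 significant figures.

5.13 W

R_B sits directly across the source, so P = V²/R with V = 49.1 V.
P_R_B = V² / R_B = (49.1)² / 470 Ω = 5.129 W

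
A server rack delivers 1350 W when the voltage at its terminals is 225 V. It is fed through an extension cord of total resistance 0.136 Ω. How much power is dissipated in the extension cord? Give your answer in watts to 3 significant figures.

Only the current and the line resistance are needed for the I²R loss.
I = P / V = 1350 / 225 = 6.000 A through the extension cord.
P_line = I² R_line = (6.000)² × 0.136 = 4.896 W

4.90 W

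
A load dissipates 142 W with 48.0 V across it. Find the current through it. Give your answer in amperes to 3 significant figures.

2.96 A

Rearranging the power relation for the two known quantities gives I = P / V.
I = 142 / 48.0 = 2.958 A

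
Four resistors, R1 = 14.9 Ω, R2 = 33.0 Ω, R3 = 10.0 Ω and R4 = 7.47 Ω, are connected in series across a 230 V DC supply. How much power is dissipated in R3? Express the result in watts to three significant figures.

124 W

Series elements share the same current, so find I first, then use P = I²R.
R_total = 14.9 + 33.0 + 10.0 + 7.47 = 65.37 Ω
I = V / R_total = 230 / 65.37 = 3.518 A
P_R3 = I² × R3 = (3.518)² × 10.0 = 123.8 W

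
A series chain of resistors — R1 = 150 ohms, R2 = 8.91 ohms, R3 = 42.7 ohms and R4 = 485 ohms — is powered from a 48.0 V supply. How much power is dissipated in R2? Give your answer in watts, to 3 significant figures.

0.0435 W

Every series element carries the same I. Get I from the total resistance, then P = I² × R2.
R_total = 150 + 8.91 + 42.7 + 485 = 686.6 Ω
I = V / R_total = 48.0 / 686.6 = 0.06991 A
P_R2 = I² × R2 = (0.06991)² × 8.91 = 0.04355 W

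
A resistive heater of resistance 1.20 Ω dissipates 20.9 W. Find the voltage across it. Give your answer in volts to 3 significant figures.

5.01 V

Rearranging the power relation for the two known quantities gives V = √(P R).
V = √(20.9 × 1.20) = 5.008 V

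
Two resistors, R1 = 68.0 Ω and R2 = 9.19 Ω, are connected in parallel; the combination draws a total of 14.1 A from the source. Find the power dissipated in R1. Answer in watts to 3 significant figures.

Only the total current is stated, so first find the parallel equivalent to get the voltage across the combination.
1/R_eq = 1/68.0 + 1/9.19 ⇒ R_eq = 8.096 Ω
V = I_total × R_eq = 14.10 × 8.096 = 114.2 V
P_R1 = V² / R1 = (114.2)² / 68.0 = 191.6 W

192 W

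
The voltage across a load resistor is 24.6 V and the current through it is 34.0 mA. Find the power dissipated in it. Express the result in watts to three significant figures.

Since both terminal voltage and current are stated, P = V I gives the power in one step.
P = 24.6 V × 0.03400 A = 0.8364 W

0.836 W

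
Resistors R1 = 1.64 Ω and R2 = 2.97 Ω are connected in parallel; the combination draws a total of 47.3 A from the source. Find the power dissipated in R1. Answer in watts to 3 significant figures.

1520 W

The branches share the same voltage, but only the total current is given — find V from the equivalent resistance first.
1/R_eq = 1/1.64 + 1/2.97 ⇒ R_eq = 1.057 Ω
V = I_total × R_eq = 47.30 × 1.057 = 49.98 V
P_R1 = V² / R1 = (49.98)² / 1.64 = 1523 W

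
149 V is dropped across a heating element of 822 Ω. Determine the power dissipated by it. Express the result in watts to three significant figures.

27.0 W

Voltage and resistance are given, so P = V²/R is the one-step route.
P = (149 V)² / 822 Ω = 27.01 W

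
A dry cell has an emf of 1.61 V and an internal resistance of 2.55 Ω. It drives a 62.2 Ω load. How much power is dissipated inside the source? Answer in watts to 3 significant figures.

0.00158 W

r is in series with the load, so it carries the full circuit current — the loss in it is I²r.
I = ε / (r + R) = 1.61 / (2.55 + 62.2) = 0.02486 A
P_int = I² r = (0.02486)² × 2.55 = 0.001577 W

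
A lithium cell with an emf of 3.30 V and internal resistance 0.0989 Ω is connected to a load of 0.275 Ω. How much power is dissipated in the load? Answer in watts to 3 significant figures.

The internal resistance and the load are in series, so the same I flows through both; get I from ε/(r+R), then I²R for the load.
I = ε / (r + R) = 3.30 / (0.0989 + 0.275) = 8.826 A
P_load = I² R = (8.826)² × 0.275 = 21.42 W

21.4 W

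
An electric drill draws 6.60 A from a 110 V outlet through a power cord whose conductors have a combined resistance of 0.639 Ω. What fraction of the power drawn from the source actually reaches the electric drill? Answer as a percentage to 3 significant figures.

96.2 %

The power cord carries the full 6.60 A.
P_line = I² R_line = (6.600)² × 0.639 = 27.83 W
P_source = V I = 110 × 6.600 = 726.0 W; P_load = 698.2 W
η = P_load / P_source = 698.2 / 726.0 = 0.9617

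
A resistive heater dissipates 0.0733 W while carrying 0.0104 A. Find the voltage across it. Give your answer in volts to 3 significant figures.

7.05 V

Rearranging the power relation for the two known quantities gives V = P / I.
V = 0.0733 / 0.01040 = 7.048 V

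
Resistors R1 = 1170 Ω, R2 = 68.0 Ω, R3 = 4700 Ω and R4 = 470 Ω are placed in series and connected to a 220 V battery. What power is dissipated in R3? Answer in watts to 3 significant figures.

5.54 W

Since the resistors are in series they all carry the loop current I = V/R_total; the power in any one is I²R.
R_total = 1170 + 68.0 + 4700 + 470 = 6408 Ω
I = V / R_total = 220 / 6408 = 0.03433 A
P_R3 = I² × R3 = (0.03433)² × 4700 = 5.540 W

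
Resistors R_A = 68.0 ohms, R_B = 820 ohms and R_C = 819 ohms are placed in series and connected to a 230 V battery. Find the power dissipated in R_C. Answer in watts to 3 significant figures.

14.9 W

Since the resistors are in series they all carry the loop current I = V/R_total; the power in any one is I²R.
R_total = 68.0 + 820 + 819 = 1707 Ω
I = V / R_total = 230 / 1707 = 0.1347 A
P_R_C = I² × R_C = (0.1347)² × 819 = 14.87 W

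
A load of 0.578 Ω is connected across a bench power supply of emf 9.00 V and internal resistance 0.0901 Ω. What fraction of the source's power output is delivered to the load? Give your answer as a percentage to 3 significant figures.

Both r and R carry the same current, so the power split is just the resistance split: η = R/(R+r).
η = R / (R + r) = 0.578 / (0.578 + 0.0901) = 0.8651

86.5 %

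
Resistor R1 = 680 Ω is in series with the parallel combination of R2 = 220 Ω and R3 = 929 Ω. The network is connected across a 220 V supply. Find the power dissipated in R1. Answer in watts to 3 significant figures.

First combine the parallel branches into one equivalent R_p, then R1 + R_p is a series pair.
R_p = (220×929)/(220+929) = 177.9 Ω
R_total = 680 + 177.9 = 857.9 Ω
I = V / R_total = 220 / 857.9 = 0.2564 A
All the current flows through R1; use P = I²R.
P_R1 = (0.2564)² × 680 = 44.72 W

44.7 W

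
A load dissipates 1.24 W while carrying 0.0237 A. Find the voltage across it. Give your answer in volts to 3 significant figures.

52.3 V

Rearranging the power relation for the two known quantities gives V = P / I.
V = 1.24 / 0.02370 = 52.32 V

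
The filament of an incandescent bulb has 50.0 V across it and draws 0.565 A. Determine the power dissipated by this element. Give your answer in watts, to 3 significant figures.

With V and I both given, power follows immediately from P = V I.
P = 50.0 V × 0.5650 A = 28.25 W

28.2 W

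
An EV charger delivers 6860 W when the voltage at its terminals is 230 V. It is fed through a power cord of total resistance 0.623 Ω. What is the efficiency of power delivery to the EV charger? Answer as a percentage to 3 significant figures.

92.5 %

I = P / V = 6860 / 230 = 29.83 A through the power cord.
P_line = I² R_line = (29.83)² × 0.623 = 554.2 W
P_source = P_load + P_line = 6860 + 554.2 = 7414 W
η = P_load / P_source = 6860 / 7414 = 0.9252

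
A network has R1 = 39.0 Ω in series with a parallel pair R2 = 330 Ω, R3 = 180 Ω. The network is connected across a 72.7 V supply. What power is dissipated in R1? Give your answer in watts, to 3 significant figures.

8.53 W

Collapse R2‖R3 to a single equivalent, reducing the network to two series elements.
R_p = (330×180)/(330+180) = 116.5 Ω
R_total = 39.0 + 116.5 = 155.5 Ω
I = V / R_total = 72.7 / 155.5 = 0.4676 A
R1 is in the main series path, so its power is I²R1.
P_R1 = (0.4676)² × 39.0 = 8.528 W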